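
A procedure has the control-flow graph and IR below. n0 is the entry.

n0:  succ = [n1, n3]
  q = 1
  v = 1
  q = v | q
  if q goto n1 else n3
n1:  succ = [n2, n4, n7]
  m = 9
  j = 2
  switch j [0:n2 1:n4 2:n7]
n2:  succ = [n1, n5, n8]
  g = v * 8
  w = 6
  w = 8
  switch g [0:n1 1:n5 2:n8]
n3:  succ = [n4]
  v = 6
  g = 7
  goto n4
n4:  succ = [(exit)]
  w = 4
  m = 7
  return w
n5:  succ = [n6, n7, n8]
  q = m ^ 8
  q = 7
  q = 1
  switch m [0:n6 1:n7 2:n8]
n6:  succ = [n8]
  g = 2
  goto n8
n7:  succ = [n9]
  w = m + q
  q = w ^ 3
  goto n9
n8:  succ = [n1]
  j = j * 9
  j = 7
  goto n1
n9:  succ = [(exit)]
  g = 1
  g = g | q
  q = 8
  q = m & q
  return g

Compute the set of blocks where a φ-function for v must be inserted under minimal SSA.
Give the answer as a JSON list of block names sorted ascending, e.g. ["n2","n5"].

idom tree: n1←n0 n2←n1 n3←n0 n4←n0 n5←n2 n6←n5 n7←n1 n8←n2 n9←n7
Dom∩ at merges:
  n1: preds {n0,n2,n8}: {n0} ∩ {n0,n1,n2} ∩ {n0,n1,n2,n8} = {n0}; idom=n0
  n4: preds {n1,n3}: {n0,n1} ∩ {n0,n3} = {n0}; idom=n0
  n7: preds {n1,n5}: {n0,n1} ∩ {n0,n1,n2,n5} = {n0,n1}; idom=n1
  n8: preds {n2,n5,n6}: {n0,n1,n2} ∩ {n0,n1,n2,n5} ∩ {n0,n1,n2,n5,n6} = {n0,n1,n2}; idom=n2

DF walk-up:
  n1←n0: walk · to n0
  n1←n2: walk n2→n1 to n0
  n1←n8: walk n8→n2→n1 to n0
  n4←n1: walk n1 to n0
  n4←n3: walk n3 to n0
  n7←n1: walk · to n1
  n7←n5: walk n5→n2 to n1
  n8←n2: walk · to n2
  n8←n5: walk n5 to n2
  n8←n6: walk n6→n5 to n2
  DF(n0)=∅
  DF(n1)={n1,n4}
  DF(n2)={n1,n7}
  DF(n3)={n4}
  DF(n4)=∅
  DF(n5)={n7,n8}
  DF(n6)={n8}
  DF(n7)=∅
  DF(n8)={n1}
  DF(n9)=∅

φ for v: defs {n0,n3}
  DF⁺ = {n4}

Answer: ["n4"]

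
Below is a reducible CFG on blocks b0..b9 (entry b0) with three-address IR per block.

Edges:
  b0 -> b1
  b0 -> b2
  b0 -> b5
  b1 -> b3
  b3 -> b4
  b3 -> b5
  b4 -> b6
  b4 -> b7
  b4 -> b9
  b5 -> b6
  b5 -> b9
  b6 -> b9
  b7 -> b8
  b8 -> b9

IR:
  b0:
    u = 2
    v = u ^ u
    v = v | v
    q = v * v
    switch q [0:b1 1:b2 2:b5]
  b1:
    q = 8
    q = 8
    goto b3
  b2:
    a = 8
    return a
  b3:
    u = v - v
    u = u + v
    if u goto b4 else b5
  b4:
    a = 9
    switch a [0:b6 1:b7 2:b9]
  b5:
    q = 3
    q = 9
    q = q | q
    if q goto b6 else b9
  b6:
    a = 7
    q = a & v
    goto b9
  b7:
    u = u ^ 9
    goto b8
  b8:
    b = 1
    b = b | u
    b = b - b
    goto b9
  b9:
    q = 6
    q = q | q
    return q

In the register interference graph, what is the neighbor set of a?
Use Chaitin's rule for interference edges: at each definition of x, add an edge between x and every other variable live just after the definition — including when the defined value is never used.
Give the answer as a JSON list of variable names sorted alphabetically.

Answer: ["u", "v"]

Analysis:
Per-block:
  b0 def {q,u,v} use ∅
  b1 def {q} use ∅
  b2 def {a} use ∅
  b3 def {u} use {v}
  b4 def {a} use ∅
  b5 def {q} use ∅
  b6 def {a,q} use {v}
  b7 def {u} use {u}
  b8 def {b} use {u}
  b9 def {q} use ∅

Liveness:
  live b0: ∅→{v}
  live b1: {v}→{v}
  live b2: ∅→∅
  live b3: {v}→{u,v}
  live b4: {u,v}→{u,v}
  live b5: {v}→{v}
  live b6: {v}→∅
  live b7: {u}→{u}
  live b8: {u}→∅
  live b9: ∅→∅

Interfere edges:
  a — {u,v}
  b — {u}
  q — {v}
  u — {a,b,v}
  v — {a,q,u}

N(a) = ["u", "v"]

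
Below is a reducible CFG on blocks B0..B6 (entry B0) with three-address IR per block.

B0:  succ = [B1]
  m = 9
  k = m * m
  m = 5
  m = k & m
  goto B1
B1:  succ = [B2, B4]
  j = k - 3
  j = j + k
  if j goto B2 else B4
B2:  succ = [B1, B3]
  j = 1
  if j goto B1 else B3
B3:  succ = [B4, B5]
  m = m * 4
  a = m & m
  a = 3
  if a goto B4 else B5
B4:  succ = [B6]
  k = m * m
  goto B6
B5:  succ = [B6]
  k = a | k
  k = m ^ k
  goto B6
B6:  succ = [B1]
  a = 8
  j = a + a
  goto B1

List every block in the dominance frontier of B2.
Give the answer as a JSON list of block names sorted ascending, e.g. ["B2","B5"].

idom tree: B1←B0 B2←B1 B3←B2 B4←B1 B5←B3 B6←B1
Join-block Dom:
  B1: preds {B0,B2,B6}: {B0} ∩ {B0,B1,B2} ∩ {B0,B1,B6} = {B0}; idom=B0
  B4: preds {B1,B3}: {B0,B1} ∩ {B0,B1,B2,B3} = {B0,B1}; idom=B1
  B6: preds {B4,B5}: {B0,B1,B4} ∩ {B0,B1,B2,B3,B5} = {B0,B1}; idom=B1

DF walk-up:
  join B1 pred B0: · stop@B0
  join B1 pred B2: B2→B1 stop@B0
  join B1 pred B6: B6→B1 stop@B0
  join B4 pred B1: · stop@B1
  join B4 pred B3: B3→B2 stop@B1
  join B6 pred B4: B4 stop@B1
  join B6 pred B5: B5→B3→B2 stop@B1
  DF(B0)=∅
  DF(B1)={B1}
  DF(B2)={B1,B4,B6}
  DF(B3)={B4,B6}
  DF(B4)={B6}
  DF(B5)={B6}
  DF(B6)={B1}

DF(B2) = ["B1", "B4", "B6"]

Answer: ["B1", "B4", "B6"]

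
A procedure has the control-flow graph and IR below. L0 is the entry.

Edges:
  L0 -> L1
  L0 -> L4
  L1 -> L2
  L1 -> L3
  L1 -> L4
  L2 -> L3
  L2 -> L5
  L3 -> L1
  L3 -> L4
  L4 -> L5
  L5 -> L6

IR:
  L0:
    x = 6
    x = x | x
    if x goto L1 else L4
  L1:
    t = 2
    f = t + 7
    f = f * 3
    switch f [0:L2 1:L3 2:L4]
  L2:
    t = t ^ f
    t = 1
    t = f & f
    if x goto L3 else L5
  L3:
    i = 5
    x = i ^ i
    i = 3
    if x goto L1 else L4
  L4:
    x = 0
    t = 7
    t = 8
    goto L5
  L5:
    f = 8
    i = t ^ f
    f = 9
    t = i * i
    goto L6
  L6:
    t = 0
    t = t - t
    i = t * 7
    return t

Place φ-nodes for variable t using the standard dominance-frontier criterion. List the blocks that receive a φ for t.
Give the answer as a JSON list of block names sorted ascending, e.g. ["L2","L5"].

Answer: ["L1", "L3", "L4", "L5"]

Working:
idom tree: L1←L0 L2←L1 L3←L1 L4←L0 L5←L0 L6←L5
Dom∩ at merges:
  L1: preds {L0,L3}: {L0} ∩ {L0,L1,L3} = {L0}; idom=L0
  L3: preds {L1,L2}: {L0,L1} ∩ {L0,L1,L2} = {L0,L1}; idom=L1
  L4: preds {L0,L1,L3}: {L0} ∩ {L0,L1} ∩ {L0,L1,L3} = {L0}; idom=L0
  L5: preds {L2,L4}: {L0,L1,L2} ∩ {L0,L4} = {L0}; idom=L0

Frontier:
  L1←L0: walk · to L0
  L1←L3: walk L3→L1 to L0
  L3←L1: walk · to L1
  L3←L2: walk L2 to L1
  L4←L0: walk · to L0
  L4←L1: walk L1 to L0
  L4←L3: walk L3→L1 to L0
  L5←L2: walk L2→L1 to L0
  L5←L4: walk L4 to L0
  DF(L0)=∅
  DF(L1)={L1,L4,L5}
  DF(L2)={L3,L5}
  DF(L3)={L1,L4}
  DF(L4)={L5}
  DF(L5)=∅
  DF(L6)=∅

φ for t: defs {L1,L2,L4,L5,L6}
  DF⁺ = {L1,L3,L4,L5}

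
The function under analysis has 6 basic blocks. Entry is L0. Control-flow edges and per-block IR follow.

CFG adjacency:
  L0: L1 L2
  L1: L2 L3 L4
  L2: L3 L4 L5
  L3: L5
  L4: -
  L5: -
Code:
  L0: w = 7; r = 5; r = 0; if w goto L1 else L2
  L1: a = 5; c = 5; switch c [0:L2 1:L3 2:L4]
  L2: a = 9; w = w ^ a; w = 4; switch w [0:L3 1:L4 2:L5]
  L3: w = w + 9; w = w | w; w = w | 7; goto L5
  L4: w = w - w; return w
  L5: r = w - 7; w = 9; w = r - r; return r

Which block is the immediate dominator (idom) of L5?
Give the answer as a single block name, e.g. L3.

idom tree: L1←L0 L2←L0 L3←L0 L4←L0 L5←L0
Dom at joins:
  L2: preds {L0,L1}: {L0} ∩ {L0,L1} = {L0}; idom=L0
  L3: preds {L1,L2}: {L0,L1} ∩ {L0,L2} = {L0}; idom=L0
  L4: preds {L1,L2}: {L0,L1} ∩ {L0,L2} = {L0}; idom=L0
  L5: preds {L2,L3}: {L0,L2} ∩ {L0,L3} = {L0}; idom=L0

idom(L5) = L0

Answer: L0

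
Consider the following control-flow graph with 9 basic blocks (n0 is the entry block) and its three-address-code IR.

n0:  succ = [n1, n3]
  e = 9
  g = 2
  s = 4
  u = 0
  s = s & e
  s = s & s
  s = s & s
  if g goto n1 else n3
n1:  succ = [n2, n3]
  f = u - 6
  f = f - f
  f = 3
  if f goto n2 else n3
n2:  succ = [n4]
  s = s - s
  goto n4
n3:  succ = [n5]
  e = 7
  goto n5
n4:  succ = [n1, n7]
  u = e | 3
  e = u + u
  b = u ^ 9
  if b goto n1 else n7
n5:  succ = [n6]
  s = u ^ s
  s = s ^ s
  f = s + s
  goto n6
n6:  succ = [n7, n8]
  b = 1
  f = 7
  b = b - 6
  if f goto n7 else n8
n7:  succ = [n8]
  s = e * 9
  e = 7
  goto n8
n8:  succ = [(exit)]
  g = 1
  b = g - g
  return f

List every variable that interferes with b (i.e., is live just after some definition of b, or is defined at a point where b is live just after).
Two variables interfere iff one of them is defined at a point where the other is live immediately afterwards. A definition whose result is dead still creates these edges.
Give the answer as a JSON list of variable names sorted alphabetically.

Answer: ["e", "f", "s", "u"]

Derivation:
def/use:
  n0 def {e,g,s,u} use ∅
  n1 def {f} use {u}
  n2 def {s} use {s}
  n3 def {e} use ∅
  n4 def {b,e,u} use {e}
  n5 def {f,s} use {s,u}
  n6 def {b,f} use ∅
  n7 def {e,s} use {e}
  n8 def {b,g} use {f}

Backward fixpoint:
  n0: in=∅ out={e,s,u}
  n1: in={e,s,u} out={e,f,s,u}
  n2: in={e,f,s} out={e,f,s}
  n3: in={s,u} out={e,s,u}
  n4: in={e,f,s} out={e,f,s,u}
  n5: in={e,s,u} out={e}
  n6: in={e} out={e,f}
  n7: in={e,f} out={f}
  n8: in={f} out=∅

Conflict graph:
  b — {e,f,s,u}
  e — {b,f,g,s,u}
  f — {b,e,g,s,u}
  g — {e,f,s,u}
  s — {b,e,f,g,u}
  u — {b,e,f,g,s}

N(b) = ["e", "f", "s", "u"]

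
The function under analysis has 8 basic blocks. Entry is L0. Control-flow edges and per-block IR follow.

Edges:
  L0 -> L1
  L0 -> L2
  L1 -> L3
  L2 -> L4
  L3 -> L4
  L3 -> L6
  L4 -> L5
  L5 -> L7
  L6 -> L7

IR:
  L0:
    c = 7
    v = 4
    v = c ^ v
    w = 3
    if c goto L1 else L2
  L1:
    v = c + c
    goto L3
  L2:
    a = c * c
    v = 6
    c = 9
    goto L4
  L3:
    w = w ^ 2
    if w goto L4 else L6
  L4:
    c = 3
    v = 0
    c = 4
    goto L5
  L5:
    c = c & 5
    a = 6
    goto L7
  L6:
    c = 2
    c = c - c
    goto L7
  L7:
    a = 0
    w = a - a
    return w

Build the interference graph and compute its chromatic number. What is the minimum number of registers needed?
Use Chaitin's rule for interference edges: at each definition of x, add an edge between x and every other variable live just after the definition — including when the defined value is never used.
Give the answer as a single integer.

Answer: 3

Working:
Block summaries:
  L0: {c,v,w} / ∅
  L1: {v} / {c}
  L2: {a,c,v} / {c}
  L3: {w} / {w}
  L4: {c,v} / ∅
  L5: {a,c} / {c}
  L6: {c} / ∅
  L7: {a,w} / ∅

Backward fixpoint:
  live L0: ∅→{c,w}
  live L1: {c,w}→{w}
  live L2: {c}→∅
  live L3: {w}→∅
  live L4: ∅→{c}
  live L5: {c}→∅
  live L6: ∅→∅
  live L7: ∅→∅

Interfere edges:
  a↔∅
  c↔{v,w}
  v↔{c,w}
  w↔{c,v}

Colouring:
  clique {c,v,w} ⇒ need ≥ 3
  3-colouring: r0={a,c}  r1={v}  r2={w}
  χ = 3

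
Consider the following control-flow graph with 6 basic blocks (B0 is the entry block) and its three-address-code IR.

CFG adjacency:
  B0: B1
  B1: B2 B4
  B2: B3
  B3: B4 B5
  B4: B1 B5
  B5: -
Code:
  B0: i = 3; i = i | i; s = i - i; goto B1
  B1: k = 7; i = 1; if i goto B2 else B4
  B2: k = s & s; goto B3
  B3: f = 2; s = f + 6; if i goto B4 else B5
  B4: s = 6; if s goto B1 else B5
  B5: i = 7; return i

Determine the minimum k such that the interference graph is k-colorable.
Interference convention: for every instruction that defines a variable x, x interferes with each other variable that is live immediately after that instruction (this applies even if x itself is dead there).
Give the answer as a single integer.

Per-block:
  B0 def {i,s} use ∅
  B1 def {i,k} use ∅
  B2 def {k} use {s}
  B3 def {f,s} use {i}
  B4 def {s} use ∅
  B5 def {i} use ∅

Live sets:
  B0 li=∅ lo={s}
  B1 li={s} lo={i,s}
  B2 li={i,s} lo={i}
  B3 li={i} lo=∅
  B4 li=∅ lo={s}
  B5 li=∅ lo=∅

Conflict graph:
  f↔{i}
  i↔{f,k,s}
  k↔{i,s}
  s↔{i,k}

Colouring:
  clique {i,k,s} ⇒ need ≥ 3
  assign f→c1 i→c0 k→c1 s→c2 — no edge inside a register ⇒ χ ≤ 3
  χ = 3

Answer: 3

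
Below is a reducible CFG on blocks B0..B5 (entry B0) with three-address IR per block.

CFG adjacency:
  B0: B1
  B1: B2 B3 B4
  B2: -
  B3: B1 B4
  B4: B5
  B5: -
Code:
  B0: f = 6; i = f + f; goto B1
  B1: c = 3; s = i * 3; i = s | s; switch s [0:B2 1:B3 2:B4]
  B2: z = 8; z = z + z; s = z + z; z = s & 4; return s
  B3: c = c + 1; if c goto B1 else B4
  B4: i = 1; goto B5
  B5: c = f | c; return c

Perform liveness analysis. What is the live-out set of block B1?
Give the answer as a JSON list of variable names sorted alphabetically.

Answer: ["c", "f", "i"]

Analysis:
Block summaries:
  B0: def={f,i} ue=∅
  B1: def={c,i,s} ue={i}
  B2: def={s,z} ue=∅
  B3: def={c} ue={c}
  B4: def={i} ue=∅
  B5: def={c} ue={c,f}

Liveness:
  live B0: ∅→{f,i}
  live B1: {f,i}→{c,f,i}
  live B2: ∅→∅
  live B3: {c,f,i}→{c,f,i}
  live B4: {c,f}→{c,f}
  live B5: {c,f}→∅

live-out(B1) = ["c", "f", "i"]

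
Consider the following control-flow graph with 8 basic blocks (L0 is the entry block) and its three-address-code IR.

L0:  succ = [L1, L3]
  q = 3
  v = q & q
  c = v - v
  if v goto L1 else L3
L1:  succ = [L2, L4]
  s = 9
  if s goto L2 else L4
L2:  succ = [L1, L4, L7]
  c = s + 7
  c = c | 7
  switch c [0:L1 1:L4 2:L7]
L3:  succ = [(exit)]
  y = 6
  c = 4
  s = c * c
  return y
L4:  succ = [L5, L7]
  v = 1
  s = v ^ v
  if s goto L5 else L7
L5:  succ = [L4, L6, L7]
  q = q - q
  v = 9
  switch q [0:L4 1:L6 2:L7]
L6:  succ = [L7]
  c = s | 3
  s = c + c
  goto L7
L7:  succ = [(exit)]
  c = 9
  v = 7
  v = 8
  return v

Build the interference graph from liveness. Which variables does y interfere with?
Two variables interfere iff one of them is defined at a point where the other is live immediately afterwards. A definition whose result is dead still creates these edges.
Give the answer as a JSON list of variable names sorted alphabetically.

Answer: ["c", "s"]

Derivation:
Per-block:
  L0: {c,q,v} / ∅
  L1: {s} / ∅
  L2: {c} / {s}
  L3: {c,s,y} / ∅
  L4: {s,v} / ∅
  L5: {q,v} / {q}
  L6: {c,s} / {s}
  L7: {c,v} / ∅

Backward fixpoint:
  L0 li=∅ lo={q}
  L1 li={q} lo={q,s}
  L2 li={q,s} lo={q}
  L3 li=∅ lo=∅
  L4 li={q} lo={q,s}
  L5 li={q,s} lo={q,s}
  L6 li={s} lo=∅
  L7 li=∅ lo=∅

Interference:
  c — {q,v,y}
  q — {c,s,v}
  s — {q,v,y}
  v — {c,q,s}
  y — {c,s}

N(y) = ["c", "s"]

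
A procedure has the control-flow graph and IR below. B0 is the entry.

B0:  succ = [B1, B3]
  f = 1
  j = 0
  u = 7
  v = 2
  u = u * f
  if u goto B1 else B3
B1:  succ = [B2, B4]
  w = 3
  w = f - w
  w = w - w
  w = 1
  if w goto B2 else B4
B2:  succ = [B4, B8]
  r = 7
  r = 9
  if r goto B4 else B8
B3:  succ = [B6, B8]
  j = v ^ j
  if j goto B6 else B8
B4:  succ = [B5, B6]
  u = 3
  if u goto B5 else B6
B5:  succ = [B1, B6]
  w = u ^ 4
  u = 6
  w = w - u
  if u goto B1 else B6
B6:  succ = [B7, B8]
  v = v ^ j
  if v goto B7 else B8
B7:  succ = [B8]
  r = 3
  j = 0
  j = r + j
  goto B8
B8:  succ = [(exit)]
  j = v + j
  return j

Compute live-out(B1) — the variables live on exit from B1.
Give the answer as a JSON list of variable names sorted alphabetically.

Block summaries:
  B0: {f,j,u,v} / ∅
  B1: {w} / {f}
  B2: {r} / ∅
  B3: {j} / {j,v}
  B4: {u} / ∅
  B5: {u,w} / {u}
  B6: {v} / {j,v}
  B7: {j,r} / ∅
  B8: {j} / {j,v}

Backward fixpoint:
  B0 li=∅ lo={f,j,v}
  B1 li={f,j,v} lo={f,j,v}
  B2 li={f,j,v} lo={f,j,v}
  B3 li={j,v} lo={j,v}
  B4 li={f,j,v} lo={f,j,u,v}
  B5 li={f,j,u,v} lo={f,j,v}
  B6 li={j,v} lo={j,v}
  B7 li={v} lo={j,v}
  B8 li={j,v} lo=∅

live-out(B1) = ["f", "j", "v"]

Answer: ["f", "j", "v"]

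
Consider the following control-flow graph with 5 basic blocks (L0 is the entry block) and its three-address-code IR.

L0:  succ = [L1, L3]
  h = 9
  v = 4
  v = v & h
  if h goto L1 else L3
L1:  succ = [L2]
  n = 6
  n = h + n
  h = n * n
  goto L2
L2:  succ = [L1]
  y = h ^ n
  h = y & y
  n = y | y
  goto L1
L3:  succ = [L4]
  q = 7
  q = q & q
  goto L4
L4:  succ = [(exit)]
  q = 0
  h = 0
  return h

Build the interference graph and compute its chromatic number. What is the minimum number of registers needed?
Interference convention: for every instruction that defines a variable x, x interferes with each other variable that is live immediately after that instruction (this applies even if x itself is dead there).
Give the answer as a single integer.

Answer: 2

Working:
Block summaries:
  L0: def={h,v} ue=∅
  L1: def={h,n} ue={h}
  L2: def={h,n,y} ue={h,n}
  L3: def={q} ue=∅
  L4: def={h,q} ue=∅

Backward fixpoint:
  live L0: ∅→{h}
  live L1: {h}→{h,n}
  live L2: {h,n}→{h}
  live L3: ∅→∅
  live L4: ∅→∅

Interference:
  h — {n,v,y}
  n — {h}
  q — ∅
  v — {h}
  y — {h}

Registers:
  clique {h,n} ⇒ need ≥ 2
  2-colouring: R0={h,q}  R1={n,v,y}
  χ = 2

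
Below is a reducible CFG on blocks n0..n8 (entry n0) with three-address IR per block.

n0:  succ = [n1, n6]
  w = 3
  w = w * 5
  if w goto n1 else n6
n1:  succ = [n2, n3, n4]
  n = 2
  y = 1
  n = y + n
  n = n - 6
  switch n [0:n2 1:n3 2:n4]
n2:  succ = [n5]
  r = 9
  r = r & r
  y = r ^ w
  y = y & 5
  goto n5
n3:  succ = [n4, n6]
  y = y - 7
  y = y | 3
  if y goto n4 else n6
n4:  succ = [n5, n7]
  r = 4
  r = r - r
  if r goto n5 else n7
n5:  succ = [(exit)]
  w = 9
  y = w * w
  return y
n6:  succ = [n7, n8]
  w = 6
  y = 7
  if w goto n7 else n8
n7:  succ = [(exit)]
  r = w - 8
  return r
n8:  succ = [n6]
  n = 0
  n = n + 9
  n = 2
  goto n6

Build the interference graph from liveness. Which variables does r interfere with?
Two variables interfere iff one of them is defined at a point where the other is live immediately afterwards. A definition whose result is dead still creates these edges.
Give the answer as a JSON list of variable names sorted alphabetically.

def/use:
  n0 def {w} use ∅
  n1 def {n,y} use ∅
  n2 def {r,y} use {w}
  n3 def {y} use {y}
  n4 def {r} use ∅
  n5 def {w,y} use ∅
  n6 def {w,y} use ∅
  n7 def {r} use {w}
  n8 def {n} use ∅

Liveness:
  n0 li=∅ lo={w}
  n1 li={w} lo={w,y}
  n2 li={w} lo=∅
  n3 li={w,y} lo={w}
  n4 li={w} lo={w}
  n5 li=∅ lo=∅
  n6 li=∅ lo={w}
  n7 li={w} lo=∅
  n8 li=∅ lo=∅

Interfere edges:
  n: {w,y}
  r: {w}
  w: {n,r,y}
  y: {n,w}

N(r) = ["w"]

Answer: ["w"]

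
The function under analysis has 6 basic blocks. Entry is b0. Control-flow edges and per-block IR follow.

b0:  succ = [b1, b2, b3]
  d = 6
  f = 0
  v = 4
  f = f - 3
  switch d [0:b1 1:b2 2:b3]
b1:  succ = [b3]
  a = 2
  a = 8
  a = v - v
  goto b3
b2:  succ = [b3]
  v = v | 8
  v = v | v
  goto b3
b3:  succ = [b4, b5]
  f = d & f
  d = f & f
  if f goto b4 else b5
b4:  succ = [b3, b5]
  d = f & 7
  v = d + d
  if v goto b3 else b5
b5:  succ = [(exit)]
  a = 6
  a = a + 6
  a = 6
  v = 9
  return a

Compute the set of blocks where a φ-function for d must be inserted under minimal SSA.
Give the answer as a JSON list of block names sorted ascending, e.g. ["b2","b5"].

Answer: ["b3", "b5"]

Working:
idom tree: b1←b0 b2←b0 b3←b0 b4←b3 b5←b3
Join-block Dom:
  b3: preds {b0,b1,b2,b4}: {b0} ∩ {b0,b1} ∩ {b0,b2} ∩ {b0,b3,b4} = {b0}; idom=b0
  b5: preds {b3,b4}: {b0,b3} ∩ {b0,b3,b4} = {b0,b3}; idom=b3

DF walk-up:
  join b3 pred b0: · stop@b0
  join b3 pred b1: b1 stop@b0
  join b3 pred b2: b2 stop@b0
  join b3 pred b4: b4→b3 stop@b0
  join b5 pred b3: · stop@b3
  join b5 pred b4: b4 stop@b3
  DF(b0)=∅
  DF(b1)={b3}
  DF(b2)={b3}
  DF(b3)={b3}
  DF(b4)={b3,b5}
  DF(b5)=∅

φ for d: defs {b0,b3,b4}
  DF⁺ = {b3,b5}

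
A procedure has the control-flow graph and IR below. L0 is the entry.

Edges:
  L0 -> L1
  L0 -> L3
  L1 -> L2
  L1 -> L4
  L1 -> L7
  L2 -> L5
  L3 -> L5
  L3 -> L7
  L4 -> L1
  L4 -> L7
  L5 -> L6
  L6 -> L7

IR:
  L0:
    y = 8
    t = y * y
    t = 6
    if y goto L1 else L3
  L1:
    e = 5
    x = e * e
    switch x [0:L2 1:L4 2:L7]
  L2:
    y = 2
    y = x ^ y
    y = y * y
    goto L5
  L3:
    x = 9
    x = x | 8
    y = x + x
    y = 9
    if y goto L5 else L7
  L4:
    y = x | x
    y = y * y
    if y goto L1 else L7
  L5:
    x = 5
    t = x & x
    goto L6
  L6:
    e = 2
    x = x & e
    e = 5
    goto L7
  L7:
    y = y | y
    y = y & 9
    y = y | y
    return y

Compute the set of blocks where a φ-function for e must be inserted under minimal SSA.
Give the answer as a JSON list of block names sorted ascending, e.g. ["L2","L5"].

idom tree: L1←L0 L2←L1 L3←L0 L4←L1 L5←L0 L6←L5 L7←L0
Dom at joins:
  L1: preds {L0,L4}: {L0} ∩ {L0,L1,L4} = {L0}; idom=L0
  L5: preds {L2,L3}: {L0,L1,L2} ∩ {L0,L3} = {L0}; idom=L0
  L7: preds {L1,L3,L4,L6}: {L0,L1} ∩ {L0,L3} ∩ {L0,L1,L4} ∩ {L0,L5,L6} = {L0}; idom=L0

Frontier:
  L1←L0: walk · to L0
  L1←L4: walk L4→L1 to L0
  L5←L2: walk L2→L1 to L0
  L5←L3: walk L3 to L0
  L7←L1: walk L1 to L0
  L7←L3: walk L3 to L0
  L7←L4: walk L4→L1 to L0
  L7←L6: walk L6→L5 to L0
  L0: DF=∅
  L1: DF={L1,L5,L7}
  L2: DF={L5}
  L3: DF={L5,L7}
  L4: DF={L1,L7}
  L5: DF={L7}
  L6: DF={L7}
  L7: DF=∅

φ for e: defs {L1,L6}
  DF⁺ = {L1,L5,L7}

Answer: ["L1", "L5", "L7"]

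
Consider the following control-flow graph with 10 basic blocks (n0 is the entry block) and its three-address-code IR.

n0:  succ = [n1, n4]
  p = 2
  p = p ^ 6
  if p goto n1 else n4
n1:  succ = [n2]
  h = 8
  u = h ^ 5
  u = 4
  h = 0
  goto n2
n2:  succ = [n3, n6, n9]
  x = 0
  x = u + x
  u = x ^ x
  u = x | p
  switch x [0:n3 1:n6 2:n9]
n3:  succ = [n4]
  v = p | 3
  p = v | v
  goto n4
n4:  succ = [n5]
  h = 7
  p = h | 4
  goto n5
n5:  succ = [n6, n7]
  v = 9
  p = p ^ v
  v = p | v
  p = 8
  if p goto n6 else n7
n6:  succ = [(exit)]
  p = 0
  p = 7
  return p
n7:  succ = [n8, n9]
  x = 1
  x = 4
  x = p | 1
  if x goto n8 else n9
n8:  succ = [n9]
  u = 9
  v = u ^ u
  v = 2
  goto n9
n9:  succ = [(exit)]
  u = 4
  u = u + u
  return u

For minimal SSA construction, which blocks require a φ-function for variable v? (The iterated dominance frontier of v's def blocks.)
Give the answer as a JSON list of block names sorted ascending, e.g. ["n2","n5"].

idom tree: n1←n0 n2←n1 n3←n2 n4←n0 n5←n4 n6←n0 n7←n5 n8←n7 n9←n0
Dom∩ at merges:
  n4: preds {n0,n3}: {n0} ∩ {n0,n1,n2,n3} = {n0}; idom=n0
  n6: preds {n2,n5}: {n0,n1,n2} ∩ {n0,n4,n5} = {n0}; idom=n0
  n9: preds {n2,n7,n8}: {n0,n1,n2} ∩ {n0,n4,n5,n7} ∩ {n0,n4,n5,n7,n8} = {n0}; idom=n0

Frontier:
  n4←n0: walk · to n0
  n4←n3: walk n3→n2→n1 to n0
  n6←n2: walk n2→n1 to n0
  n6←n5: walk n5→n4 to n0
  n9←n2: walk n2→n1 to n0
  n9←n7: walk n7→n5→n4 to n0
  n9←n8: walk n8→n7→n5→n4 to n0
  n0: DF=∅
  n1: DF={n4,n6,n9}
  n2: DF={n4,n6,n9}
  n3: DF={n4}
  n4: DF={n6,n9}
  n5: DF={n6,n9}
  n6: DF=∅
  n7: DF={n9}
  n8: DF={n9}
  n9: DF=∅

φ for v: defs {n3,n5,n8}
  DF⁺ = {n4,n6,n9}

Answer: ["n4", "n6", "n9"]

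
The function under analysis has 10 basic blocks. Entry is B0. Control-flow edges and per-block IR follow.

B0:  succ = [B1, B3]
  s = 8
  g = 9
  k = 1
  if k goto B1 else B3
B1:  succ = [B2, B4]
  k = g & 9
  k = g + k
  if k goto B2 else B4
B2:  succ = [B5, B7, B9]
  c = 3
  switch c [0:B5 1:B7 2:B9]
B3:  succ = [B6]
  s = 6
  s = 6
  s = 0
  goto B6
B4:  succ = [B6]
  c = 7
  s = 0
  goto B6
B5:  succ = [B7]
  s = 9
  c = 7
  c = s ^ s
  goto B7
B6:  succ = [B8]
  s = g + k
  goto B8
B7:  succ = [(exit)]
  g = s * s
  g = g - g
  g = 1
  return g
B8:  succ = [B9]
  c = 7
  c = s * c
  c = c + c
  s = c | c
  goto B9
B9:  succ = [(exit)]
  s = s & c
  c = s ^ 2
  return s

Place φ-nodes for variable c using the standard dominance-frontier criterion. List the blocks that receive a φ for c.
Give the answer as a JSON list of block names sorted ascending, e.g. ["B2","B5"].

idom tree: B1←B0 B2←B1 B3←B0 B4←B1 B5←B2 B6←B0 B7←B2 B8←B6 B9←B0
Join-block Dom:
  B6: preds {B3,B4}: {B0,B3} ∩ {B0,B1,B4} = {B0}; idom=B0
  B7: preds {B2,B5}: {B0,B1,B2} ∩ {B0,B1,B2,B5} = {B0,B1,B2}; idom=B2
  B9: preds {B2,B8}: {B0,B1,B2} ∩ {B0,B6,B8} = {B0}; idom=B0

DF walk-up:
  B6←B3: walk B3 to B0
  B6←B4: walk B4→B1 to B0
  B7←B2: walk · to B2
  B7←B5: walk B5 to B2
  B9←B2: walk B2→B1 to B0
  B9←B8: walk B8→B6 to B0
  DF(B0)=∅
  DF(B1)={B6,B9}
  DF(B2)={B9}
  DF(B3)={B6}
  DF(B4)={B6}
  DF(B5)={B7}
  DF(B6)={B9}
  DF(B7)=∅
  DF(B8)={B9}
  DF(B9)=∅

φ for c: defs {B2,B4,B5,B8,B9}
  DF⁺ = {B6,B7,B9}

Answer: ["B6", "B7", "B9"]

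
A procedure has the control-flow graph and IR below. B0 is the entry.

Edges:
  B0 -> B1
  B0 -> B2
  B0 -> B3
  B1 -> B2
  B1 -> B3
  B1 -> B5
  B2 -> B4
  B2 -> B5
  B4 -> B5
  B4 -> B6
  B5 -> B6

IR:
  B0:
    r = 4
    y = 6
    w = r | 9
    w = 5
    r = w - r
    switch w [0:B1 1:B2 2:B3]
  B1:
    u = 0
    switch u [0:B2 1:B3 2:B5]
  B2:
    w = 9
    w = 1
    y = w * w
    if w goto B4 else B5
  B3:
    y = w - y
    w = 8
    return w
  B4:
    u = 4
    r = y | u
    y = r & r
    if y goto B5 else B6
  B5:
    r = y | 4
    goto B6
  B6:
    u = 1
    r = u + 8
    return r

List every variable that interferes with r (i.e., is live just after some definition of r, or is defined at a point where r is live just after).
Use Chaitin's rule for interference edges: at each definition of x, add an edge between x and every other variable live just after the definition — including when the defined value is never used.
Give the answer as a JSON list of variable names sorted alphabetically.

def/use:
  B0: def={r,w,y} ue=∅
  B1: def={u} ue=∅
  B2: def={w,y} ue=∅
  B3: def={w,y} ue={w,y}
  B4: def={r,u,y} ue={y}
  B5: def={r} ue={y}
  B6: def={r,u} ue=∅

Live sets:
  B0: in=∅ out={w,y}
  B1: in={w,y} out={w,y}
  B2: in=∅ out={y}
  B3: in={w,y} out=∅
  B4: in={y} out={y}
  B5: in={y} out=∅
  B6: in=∅ out=∅

Interference:
  r↔{w,y}
  u↔{w,y}
  w↔{r,u,y}
  y↔{r,u,w}

N(r) = ["w", "y"]

Answer: ["w", "y"]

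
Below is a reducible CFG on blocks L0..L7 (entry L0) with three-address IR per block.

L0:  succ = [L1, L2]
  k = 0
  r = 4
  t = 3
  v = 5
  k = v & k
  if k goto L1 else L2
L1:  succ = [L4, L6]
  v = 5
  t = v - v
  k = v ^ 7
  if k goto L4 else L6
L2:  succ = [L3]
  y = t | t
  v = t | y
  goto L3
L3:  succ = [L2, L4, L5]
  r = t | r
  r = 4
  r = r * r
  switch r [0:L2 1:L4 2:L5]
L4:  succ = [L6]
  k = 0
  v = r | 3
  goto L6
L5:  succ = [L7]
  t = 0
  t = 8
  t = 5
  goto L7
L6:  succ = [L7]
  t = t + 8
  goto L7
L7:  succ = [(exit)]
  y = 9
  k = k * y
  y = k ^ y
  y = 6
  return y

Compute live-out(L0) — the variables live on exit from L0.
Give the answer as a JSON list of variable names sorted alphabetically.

Block summaries:
  L0: {k,r,t,v} / ∅
  L1: {k,t,v} / ∅
  L2: {v,y} / {t}
  L3: {r} / {r,t}
  L4: {k,v} / {r}
  L5: {t} / ∅
  L6: {t} / {t}
  L7: {k,y} / {k}

Live sets:
  L0: in=∅ out={k,r,t}
  L1: in={r} out={k,r,t}
  L2: in={k,r,t} out={k,r,t}
  L3: in={k,r,t} out={k,r,t}
  L4: in={r,t} out={k,t}
  L5: in={k} out={k}
  L6: in={k,t} out={k}
  L7: in={k} out=∅

live-out(L0) = ["k", "r", "t"]

Answer: ["k", "r", "t"]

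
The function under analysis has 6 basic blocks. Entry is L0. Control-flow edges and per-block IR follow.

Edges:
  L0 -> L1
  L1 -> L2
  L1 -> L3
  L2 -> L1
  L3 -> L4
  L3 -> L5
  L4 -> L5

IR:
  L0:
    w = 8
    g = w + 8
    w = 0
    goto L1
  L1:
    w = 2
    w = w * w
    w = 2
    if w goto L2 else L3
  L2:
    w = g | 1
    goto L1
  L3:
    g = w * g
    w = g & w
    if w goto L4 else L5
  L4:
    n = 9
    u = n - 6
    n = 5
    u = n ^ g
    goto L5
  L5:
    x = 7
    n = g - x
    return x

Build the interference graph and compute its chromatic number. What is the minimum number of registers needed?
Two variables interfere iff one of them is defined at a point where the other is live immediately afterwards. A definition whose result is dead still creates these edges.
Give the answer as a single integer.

Answer: 3

Analysis:
def/use:
  L0 def {g,w} use ∅
  L1 def {w} use ∅
  L2 def {w} use {g}
  L3 def {g,w} use {g,w}
  L4 def {n,u} use {g}
  L5 def {n,x} use {g}

Live sets:
  L0 li=∅ lo={g}
  L1 li={g} lo={g,w}
  L2 li={g} lo={g}
  L3 li={g,w} lo={g}
  L4 li={g} lo={g}
  L5 li={g} lo=∅

Interfere edges:
  g↔{n,u,w,x}
  n↔{g,x}
  u↔{g}
  w↔{g}
  x↔{g,n}

Chromatic number:
  lower bound: {g,n,x} mutually conflict ⇒ χ ≥ 3
  3-colouring: c0={g}  c1={n,u,w}  c2={x}
  χ = 3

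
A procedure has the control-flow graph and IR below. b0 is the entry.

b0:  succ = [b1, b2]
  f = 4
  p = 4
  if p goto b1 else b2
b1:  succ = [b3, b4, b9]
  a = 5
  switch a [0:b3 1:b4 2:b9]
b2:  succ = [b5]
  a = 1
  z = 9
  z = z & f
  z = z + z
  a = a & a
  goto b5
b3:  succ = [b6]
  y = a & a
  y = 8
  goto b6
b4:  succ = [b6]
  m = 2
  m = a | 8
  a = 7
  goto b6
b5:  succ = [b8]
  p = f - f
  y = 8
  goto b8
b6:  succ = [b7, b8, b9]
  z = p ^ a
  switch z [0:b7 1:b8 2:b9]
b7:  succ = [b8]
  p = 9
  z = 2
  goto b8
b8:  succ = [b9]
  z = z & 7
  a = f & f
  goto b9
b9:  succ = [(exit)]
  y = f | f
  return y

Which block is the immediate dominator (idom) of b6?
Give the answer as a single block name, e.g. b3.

Answer: b1

Analysis:
idom tree: b1←b0 b2←b0 b3←b1 b4←b1 b5←b2 b6←b1 b7←b6 b8←b0 b9←b0
Dom∩ at merges:
  b6: preds {b3,b4}: {b0,b1,b3} ∩ {b0,b1,b4} = {b0,b1}; idom=b1
  b8: preds {b5,b6,b7}: {b0,b2,b5} ∩ {b0,b1,b6} ∩ {b0,b1,b6,b7} = {b0}; idom=b0
  b9: preds {b1,b6,b8}: {b0,b1} ∩ {b0,b1,b6} ∩ {b0,b8} = {b0}; idom=b0

idom(b6) = b1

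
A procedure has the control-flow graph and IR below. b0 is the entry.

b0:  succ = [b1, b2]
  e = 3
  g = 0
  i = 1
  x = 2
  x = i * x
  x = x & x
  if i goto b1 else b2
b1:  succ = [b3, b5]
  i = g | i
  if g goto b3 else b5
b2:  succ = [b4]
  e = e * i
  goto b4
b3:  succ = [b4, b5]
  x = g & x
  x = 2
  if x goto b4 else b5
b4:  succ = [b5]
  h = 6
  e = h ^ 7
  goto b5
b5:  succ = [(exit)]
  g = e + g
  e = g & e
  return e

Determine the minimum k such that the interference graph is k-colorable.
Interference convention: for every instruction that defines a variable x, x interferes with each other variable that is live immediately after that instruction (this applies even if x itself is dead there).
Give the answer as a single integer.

Answer: 4

Derivation:
Block summaries:
  b0: {e,g,i,x} / ∅
  b1: {i} / {g,i}
  b2: {e} / {e,i}
  b3: {x} / {g,x}
  b4: {e,h} / ∅
  b5: {e,g} / {e,g}

Liveness:
  b0 li=∅ lo={e,g,i,x}
  b1 li={e,g,i,x} lo={e,g,x}
  b2 li={e,g,i} lo={g}
  b3 li={e,g,x} lo={e,g}
  b4 li={g} lo={e,g}
  b5 li={e,g} lo=∅

Conflict graph:
  e — {g,i,x}
  g — {e,h,i,x}
  h — {g}
  i — {e,g,x}
  x — {e,g,i}

Colouring:
  lower bound: {e,g,i,x} mutually conflict ⇒ χ ≥ 4
  4-colouring: R0={g}  R1={e,h}  R2={i}  R3={x}
  χ = 4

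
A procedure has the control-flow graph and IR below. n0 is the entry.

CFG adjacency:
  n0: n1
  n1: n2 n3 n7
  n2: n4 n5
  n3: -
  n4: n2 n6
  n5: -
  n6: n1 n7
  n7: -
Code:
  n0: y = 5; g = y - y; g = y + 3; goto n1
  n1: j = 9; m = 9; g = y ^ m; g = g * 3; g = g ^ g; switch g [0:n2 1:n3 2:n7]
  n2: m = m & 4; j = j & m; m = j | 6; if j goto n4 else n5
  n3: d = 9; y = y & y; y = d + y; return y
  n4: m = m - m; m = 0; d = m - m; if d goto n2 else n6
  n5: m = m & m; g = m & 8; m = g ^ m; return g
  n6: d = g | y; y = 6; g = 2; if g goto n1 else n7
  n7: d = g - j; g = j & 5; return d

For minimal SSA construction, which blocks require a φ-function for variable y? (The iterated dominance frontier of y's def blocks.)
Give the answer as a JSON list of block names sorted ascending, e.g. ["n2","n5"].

Answer: ["n1", "n7"]

Derivation:
idom tree: n1←n0 n2←n1 n3←n1 n4←n2 n5←n2 n6←n4 n7←n1
Join-block Dom:
  n1: preds {n0,n6}: {n0} ∩ {n0,n1,n2,n4,n6} = {n0}; idom=n0
  n2: preds {n1,n4}: {n0,n1} ∩ {n0,n1,n2,n4} = {n0,n1}; idom=n1
  n7: preds {n1,n6}: {n0,n1} ∩ {n0,n1,n2,n4,n6} = {n0,n1}; idom=n1

DF walk-up:
  join n1 pred n0: · stop@n0
  join n1 pred n6: n6→n4→n2→n1 stop@n0
  join n2 pred n1: · stop@n1
  join n2 pred n4: n4→n2 stop@n1
  join n7 pred n1: · stop@n1
  join n7 pred n6: n6→n4→n2 stop@n1
  DF(n0)=∅
  DF(n1)={n1}
  DF(n2)={n1,n2,n7}
  DF(n3)=∅
  DF(n4)={n1,n2,n7}
  DF(n5)=∅
  DF(n6)={n1,n7}
  DF(n7)=∅

φ for y: defs {n0,n3,n6}
  DF⁺ = {n1,n7}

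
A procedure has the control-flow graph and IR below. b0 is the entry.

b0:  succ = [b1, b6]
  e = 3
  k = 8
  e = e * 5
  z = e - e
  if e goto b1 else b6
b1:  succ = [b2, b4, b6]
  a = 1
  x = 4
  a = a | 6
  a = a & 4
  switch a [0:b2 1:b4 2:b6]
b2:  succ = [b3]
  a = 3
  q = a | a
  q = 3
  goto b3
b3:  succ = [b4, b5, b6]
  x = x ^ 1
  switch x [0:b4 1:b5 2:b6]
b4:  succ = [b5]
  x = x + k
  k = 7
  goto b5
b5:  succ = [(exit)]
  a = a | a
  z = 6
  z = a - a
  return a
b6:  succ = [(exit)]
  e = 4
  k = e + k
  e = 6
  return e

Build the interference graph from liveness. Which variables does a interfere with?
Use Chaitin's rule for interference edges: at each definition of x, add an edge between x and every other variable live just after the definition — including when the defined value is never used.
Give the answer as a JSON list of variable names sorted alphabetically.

Answer: ["k", "q", "x", "z"]

Derivation:
Block summaries:
  b0: def={e,k,z} ue=∅
  b1: def={a,x} ue=∅
  b2: def={a,q} ue=∅
  b3: def={x} ue={x}
  b4: def={k,x} ue={k,x}
  b5: def={a,z} ue={a}
  b6: def={e,k} ue={k}

Liveness:
  b0 li=∅ lo={k}
  b1 li={k} lo={a,k,x}
  b2 li={k,x} lo={a,k,x}
  b3 li={a,k,x} lo={a,k,x}
  b4 li={a,k,x} lo={a}
  b5 li={a} lo=∅
  b6 li={k} lo=∅

Interference:
  a — {k,q,x,z}
  e — {k,z}
  k — {a,e,q,x,z}
  q — {a,k,x}
  x — {a,k,q}
  z — {a,e,k}

N(a) = ["k", "q", "x", "z"]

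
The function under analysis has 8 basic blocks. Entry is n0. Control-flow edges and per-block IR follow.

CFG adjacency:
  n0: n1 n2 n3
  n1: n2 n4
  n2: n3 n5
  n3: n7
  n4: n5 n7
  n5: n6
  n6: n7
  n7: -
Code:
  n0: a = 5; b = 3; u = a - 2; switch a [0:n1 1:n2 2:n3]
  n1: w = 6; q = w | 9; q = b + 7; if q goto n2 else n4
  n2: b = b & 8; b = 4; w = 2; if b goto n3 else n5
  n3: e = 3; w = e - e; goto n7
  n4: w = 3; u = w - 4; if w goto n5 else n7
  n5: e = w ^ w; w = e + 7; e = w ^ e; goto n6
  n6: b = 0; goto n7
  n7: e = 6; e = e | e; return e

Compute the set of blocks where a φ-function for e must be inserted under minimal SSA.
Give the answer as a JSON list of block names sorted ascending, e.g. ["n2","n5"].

Answer: ["n7"]

Derivation:
idom tree: n1←n0 n2←n0 n3←n0 n4←n1 n5←n0 n6←n5 n7←n0
Join-block Dom:
  n2: preds {n0,n1}: {n0} ∩ {n0,n1} = {n0}; idom=n0
  n3: preds {n0,n2}: {n0} ∩ {n0,n2} = {n0}; idom=n0
  n5: preds {n2,n4}: {n0,n2} ∩ {n0,n1,n4} = {n0}; idom=n0
  n7: preds {n3,n4,n6}: {n0,n3} ∩ {n0,n1,n4} ∩ {n0,n5,n6} = {n0}; idom=n0

Frontier:
  n2←n0: walk · to n0
  n2←n1: walk n1 to n0
  n3←n0: walk · to n0
  n3←n2: walk n2 to n0
  n5←n2: walk n2 to n0
  n5←n4: walk n4→n1 to n0
  n7←n3: walk n3 to n0
  n7←n4: walk n4→n1 to n0
  n7←n6: walk n6→n5 to n0
  DF(n0)=∅
  DF(n1)={n2,n5,n7}
  DF(n2)={n3,n5}
  DF(n3)={n7}
  DF(n4)={n5,n7}
  DF(n5)={n7}
  DF(n6)={n7}
  DF(n7)=∅

φ for e: defs {n3,n5,n7}
  DF⁺ = {n7}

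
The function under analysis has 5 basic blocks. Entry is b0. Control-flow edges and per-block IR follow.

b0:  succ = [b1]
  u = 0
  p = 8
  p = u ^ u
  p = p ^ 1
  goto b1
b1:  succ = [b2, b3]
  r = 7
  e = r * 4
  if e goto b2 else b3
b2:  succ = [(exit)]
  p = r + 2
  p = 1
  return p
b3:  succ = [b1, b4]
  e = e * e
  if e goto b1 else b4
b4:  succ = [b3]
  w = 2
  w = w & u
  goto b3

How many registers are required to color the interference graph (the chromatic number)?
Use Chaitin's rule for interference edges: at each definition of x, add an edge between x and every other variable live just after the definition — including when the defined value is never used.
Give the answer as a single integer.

Per-block:
  b0: {p,u} / ∅
  b1: {e,r} / ∅
  b2: {p} / {r}
  b3: {e} / {e}
  b4: {w} / {u}

Live sets:
  live b0: ∅→{u}
  live b1: {u}→{e,r,u}
  live b2: {r}→∅
  live b3: {e,u}→{e,u}
  live b4: {e,u}→{e,u}

Interfere edges:
  e — {r,u,w}
  p — {u}
  r — {e,u}
  u — {e,p,r,w}
  w — {e,u}

Colouring:
  {e,r,u} pairwise interfere (3-clique) ⇒ χ ≥ 3
  3-colouring: r0={u}  r1={e,p}  r2={r,w}
  χ = 3

Answer: 3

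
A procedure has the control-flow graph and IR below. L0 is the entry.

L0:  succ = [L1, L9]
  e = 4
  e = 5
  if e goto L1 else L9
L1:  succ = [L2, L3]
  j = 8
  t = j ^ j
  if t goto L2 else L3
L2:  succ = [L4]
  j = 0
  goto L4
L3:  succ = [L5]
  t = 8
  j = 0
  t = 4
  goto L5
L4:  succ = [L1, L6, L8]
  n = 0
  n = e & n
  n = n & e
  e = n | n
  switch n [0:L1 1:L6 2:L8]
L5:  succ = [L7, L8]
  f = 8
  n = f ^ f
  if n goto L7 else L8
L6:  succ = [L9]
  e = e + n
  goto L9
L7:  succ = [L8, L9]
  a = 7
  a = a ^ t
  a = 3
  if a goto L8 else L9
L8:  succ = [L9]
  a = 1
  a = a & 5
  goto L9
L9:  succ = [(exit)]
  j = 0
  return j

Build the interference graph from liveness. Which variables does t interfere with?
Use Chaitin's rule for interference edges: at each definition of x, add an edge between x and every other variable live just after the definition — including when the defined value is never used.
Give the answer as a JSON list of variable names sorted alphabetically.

Answer: ["a", "e", "f", "n"]

Working:
Block summaries:
  L0: def={e} ue=∅
  L1: def={j,t} ue=∅
  L2: def={j} ue=∅
  L3: def={j,t} ue=∅
  L4: def={e,n} ue={e}
  L5: def={f,n} ue=∅
  L6: def={e} ue={e,n}
  L7: def={a} ue={t}
  L8: def={a} ue=∅
  L9: def={j} ue=∅

Liveness:
  L0 li=∅ lo={e}
  L1 li={e} lo={e}
  L2 li={e} lo={e}
  L3 li=∅ lo={t}
  L4 li={e} lo={e,n}
  L5 li={t} lo={t}
  L6 li={e,n} lo=∅
  L7 li={t} lo=∅
  L8 li=∅ lo=∅
  L9 li=∅ lo=∅

Interference:
  a — {t}
  e — {j,n,t}
  f — {t}
  j — {e}
  n — {e,t}
  t — {a,e,f,n}

N(t) = ["a", "e", "f", "n"]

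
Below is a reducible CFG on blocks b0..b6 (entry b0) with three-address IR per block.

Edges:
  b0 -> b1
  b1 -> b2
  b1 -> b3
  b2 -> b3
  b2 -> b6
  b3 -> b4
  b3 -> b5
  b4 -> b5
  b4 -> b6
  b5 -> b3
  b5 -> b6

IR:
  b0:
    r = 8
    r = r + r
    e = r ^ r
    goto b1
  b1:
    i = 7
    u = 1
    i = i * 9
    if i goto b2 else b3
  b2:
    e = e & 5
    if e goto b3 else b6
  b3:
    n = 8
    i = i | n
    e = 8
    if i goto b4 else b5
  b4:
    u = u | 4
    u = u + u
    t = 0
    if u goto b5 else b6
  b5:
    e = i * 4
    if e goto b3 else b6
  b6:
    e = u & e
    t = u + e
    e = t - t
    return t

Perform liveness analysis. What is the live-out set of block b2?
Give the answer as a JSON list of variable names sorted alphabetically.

def/use:
  b0: {e,r} / ∅
  b1: {i,u} / ∅
  b2: {e} / {e}
  b3: {e,i,n} / {i}
  b4: {t,u} / {u}
  b5: {e} / {i}
  b6: {e,t} / {e,u}

Live sets:
  b0 li=∅ lo={e}
  b1 li={e} lo={e,i,u}
  b2 li={e,i,u} lo={e,i,u}
  b3 li={i,u} lo={e,i,u}
  b4 li={e,i,u} lo={e,i,u}
  b5 li={i,u} lo={e,i,u}
  b6 li={e,u} lo=∅

live-out(b2) = ["e", "i", "u"]

Answer: ["e", "i", "u"]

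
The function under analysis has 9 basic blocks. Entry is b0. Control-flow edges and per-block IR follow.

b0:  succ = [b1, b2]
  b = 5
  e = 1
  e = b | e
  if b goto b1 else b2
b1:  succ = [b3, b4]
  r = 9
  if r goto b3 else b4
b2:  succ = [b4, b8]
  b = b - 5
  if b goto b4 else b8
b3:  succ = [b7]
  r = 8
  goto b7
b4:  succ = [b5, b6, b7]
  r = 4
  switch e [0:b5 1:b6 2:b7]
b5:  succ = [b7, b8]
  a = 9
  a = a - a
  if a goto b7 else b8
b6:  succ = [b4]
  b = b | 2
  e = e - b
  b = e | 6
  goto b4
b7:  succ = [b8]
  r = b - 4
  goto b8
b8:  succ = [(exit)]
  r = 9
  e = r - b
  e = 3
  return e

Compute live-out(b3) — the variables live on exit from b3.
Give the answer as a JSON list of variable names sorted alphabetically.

Block summaries:
  b0 def {b,e} use ∅
  b1 def {r} use ∅
  b2 def {b} use {b}
  b3 def {r} use ∅
  b4 def {r} use {e}
  b5 def {a} use ∅
  b6 def {b,e} use {b,e}
  b7 def {r} use {b}
  b8 def {e,r} use {b}

Live sets:
  live b0: ∅→{b,e}
  live b1: {b,e}→{b,e}
  live b2: {b,e}→{b,e}
  live b3: {b}→{b}
  live b4: {b,e}→{b,e}
  live b5: {b}→{b}
  live b6: {b,e}→{b,e}
  live b7: {b}→{b}
  live b8: {b}→∅

live-out(b3) = ["b"]

Answer: ["b"]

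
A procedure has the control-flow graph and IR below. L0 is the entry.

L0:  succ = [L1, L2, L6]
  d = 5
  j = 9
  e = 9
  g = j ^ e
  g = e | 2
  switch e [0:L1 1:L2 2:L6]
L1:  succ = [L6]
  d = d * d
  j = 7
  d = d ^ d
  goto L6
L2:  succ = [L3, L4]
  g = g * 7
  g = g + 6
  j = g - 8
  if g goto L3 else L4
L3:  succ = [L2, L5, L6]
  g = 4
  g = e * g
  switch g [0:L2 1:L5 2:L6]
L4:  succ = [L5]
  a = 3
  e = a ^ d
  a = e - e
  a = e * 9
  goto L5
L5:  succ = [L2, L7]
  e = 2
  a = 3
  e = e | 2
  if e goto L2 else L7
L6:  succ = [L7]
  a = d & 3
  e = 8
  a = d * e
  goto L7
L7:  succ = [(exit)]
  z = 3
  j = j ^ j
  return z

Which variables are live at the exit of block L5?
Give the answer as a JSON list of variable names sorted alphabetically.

Answer: ["d", "e", "g", "j"]

Working:
def/use:
  L0 def {d,e,g,j} use ∅
  L1 def {d,j} use {d}
  L2 def {g,j} use {g}
  L3 def {g} use {e}
  L4 def {a,e} use {d}
  L5 def {a,e} use ∅
  L6 def {a,e} use {d}
  L7 def {j,z} use {j}

Backward fixpoint:
  live L0: ∅→{d,e,g,j}
  live L1: {d}→{d,j}
  live L2: {d,e,g}→{d,e,g,j}
  live L3: {d,e,j}→{d,e,g,j}
  live L4: {d,g,j}→{d,g,j}
  live L5: {d,g,j}→{d,e,g,j}
  live L6: {d,j}→{j}
  live L7: {j}→∅

live-out(L5) = ["d", "e", "g", "j"]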